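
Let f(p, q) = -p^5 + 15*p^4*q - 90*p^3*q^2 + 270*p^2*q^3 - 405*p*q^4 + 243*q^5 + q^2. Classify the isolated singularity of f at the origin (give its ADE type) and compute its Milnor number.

Type A4, Milnor number mu = 4.

The Hessian of f at 0 has rank 1. Corank 1: A-series; mu = 4 gives A_4.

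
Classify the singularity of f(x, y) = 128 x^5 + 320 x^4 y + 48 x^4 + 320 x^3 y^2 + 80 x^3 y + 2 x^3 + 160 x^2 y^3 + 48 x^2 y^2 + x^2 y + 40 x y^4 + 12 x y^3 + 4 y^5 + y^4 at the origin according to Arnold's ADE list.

D_5

The Hessian of f at 0 is [[0, 0], [0, 0]] with rank 0, so corank 2. A Groebner basis of the Jacobian ideal J(f) in C{x,y} is {x*y^2, -x*y/6 + y^3, x^2 + 2*x*y/3}; counting standard monomials gives mu = 5. Corank 2; j^3 = x^2*(2*x + y) has shape L^2 M (L != M), so D-series; mu = 5 gives D_5.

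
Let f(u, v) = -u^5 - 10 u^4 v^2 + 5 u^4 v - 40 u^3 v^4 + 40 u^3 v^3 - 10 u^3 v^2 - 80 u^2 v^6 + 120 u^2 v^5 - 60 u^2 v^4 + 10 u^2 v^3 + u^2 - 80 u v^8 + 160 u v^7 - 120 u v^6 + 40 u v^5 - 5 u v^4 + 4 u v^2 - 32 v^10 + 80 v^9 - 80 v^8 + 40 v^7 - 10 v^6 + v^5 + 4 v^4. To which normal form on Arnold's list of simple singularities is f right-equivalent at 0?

The Hessian of f at 0 is [[2, 0], [0, 0]] with rank 1, so corank 1. A Groebner basis of the Jacobian ideal J(f) in C{u,v} is {u^2, u/2 + v^2}; counting standard monomials gives mu = 4. Corank 1: A-series; mu = 4 gives A_4.

A_4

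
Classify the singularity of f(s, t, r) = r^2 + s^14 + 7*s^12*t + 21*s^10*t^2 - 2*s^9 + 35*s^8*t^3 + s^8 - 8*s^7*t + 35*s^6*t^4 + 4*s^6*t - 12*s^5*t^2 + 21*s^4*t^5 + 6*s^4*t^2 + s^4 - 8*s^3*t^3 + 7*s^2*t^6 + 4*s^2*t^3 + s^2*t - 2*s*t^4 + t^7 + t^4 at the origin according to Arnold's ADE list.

The Hessian of f at 0 is [[0, 0, 0], [0, 0, 0], [0, 0, 2]] with rank 1, so corank 2. A Groebner basis of the Jacobian ideal J(f) in C{s,t,r} is {s^3, s^2/4 + t^3, s*t, r}; counting standard monomials gives mu = 5. Corank 2; j^3 = s^2*t has shape L^2 M (L != M), so D-series; mu = 5 gives D_5.

D5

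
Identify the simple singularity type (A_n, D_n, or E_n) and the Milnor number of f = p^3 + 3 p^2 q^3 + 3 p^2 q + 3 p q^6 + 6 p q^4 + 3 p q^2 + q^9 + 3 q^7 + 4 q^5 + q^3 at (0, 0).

Type E_8, Milnor number mu = 8.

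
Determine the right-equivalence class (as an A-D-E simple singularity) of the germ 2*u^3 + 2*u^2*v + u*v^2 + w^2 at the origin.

The Hessian of f at 0 has rank 1. Corank 2; j^3 = u*(2*u^2 + 2*u*v + v^2) splits into three distinct lines over C (the quadratic factor has nonzero discriminant), so D_4.

D_{4}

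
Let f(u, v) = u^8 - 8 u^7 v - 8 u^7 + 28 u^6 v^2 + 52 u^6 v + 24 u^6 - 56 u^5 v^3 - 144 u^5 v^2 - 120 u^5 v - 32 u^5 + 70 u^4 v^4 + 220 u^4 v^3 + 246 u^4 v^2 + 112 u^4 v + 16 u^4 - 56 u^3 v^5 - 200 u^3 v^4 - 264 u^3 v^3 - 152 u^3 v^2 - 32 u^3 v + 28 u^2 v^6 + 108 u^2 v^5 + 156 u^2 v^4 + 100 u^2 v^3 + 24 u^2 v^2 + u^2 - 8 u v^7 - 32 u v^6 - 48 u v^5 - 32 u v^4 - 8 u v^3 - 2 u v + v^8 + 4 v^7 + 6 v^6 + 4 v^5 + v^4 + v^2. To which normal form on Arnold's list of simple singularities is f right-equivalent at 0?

The Hessian of f at 0 has rank 1. Corank 1: A-series; mu = 3 gives A_3.

A_{3}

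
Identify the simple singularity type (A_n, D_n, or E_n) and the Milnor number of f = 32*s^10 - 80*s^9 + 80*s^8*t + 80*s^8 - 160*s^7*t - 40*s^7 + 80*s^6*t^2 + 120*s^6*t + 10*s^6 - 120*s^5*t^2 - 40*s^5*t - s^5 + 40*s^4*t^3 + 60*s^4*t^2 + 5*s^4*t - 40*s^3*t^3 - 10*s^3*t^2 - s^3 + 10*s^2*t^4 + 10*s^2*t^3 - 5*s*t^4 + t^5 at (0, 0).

Type E_8, Milnor number mu = 8.

The Hessian of f at 0 has rank 0. Corank 2; j^3 = -s^3 is a perfect cube, so E-series; the 5-jet and mu = 8 give E_8.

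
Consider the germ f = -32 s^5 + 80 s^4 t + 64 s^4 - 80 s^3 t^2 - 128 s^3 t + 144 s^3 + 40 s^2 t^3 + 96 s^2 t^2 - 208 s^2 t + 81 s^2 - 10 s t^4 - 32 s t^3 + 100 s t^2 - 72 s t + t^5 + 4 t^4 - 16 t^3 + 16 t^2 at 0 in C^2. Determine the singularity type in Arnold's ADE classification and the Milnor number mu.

Type A4, Milnor number mu = 4.

The Hessian of f at 0 is [[162, -72], [-72, 32]] with rank 1, so corank 1. A Groebner basis of the Jacobian ideal J(f) in C{s,t} is {59049*s/16 + t^3 + 81*t^2/8 - 6561*t/4, s^2 - 9*s - 2*t^2/9 + 4*t, s*t - 81*s/8 - 17*t^2/36 + 9*t/2}; counting standard monomials gives mu = 4. Corank 1: A-series; mu = 4 gives A_4.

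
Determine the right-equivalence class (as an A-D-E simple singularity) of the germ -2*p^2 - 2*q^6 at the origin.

A5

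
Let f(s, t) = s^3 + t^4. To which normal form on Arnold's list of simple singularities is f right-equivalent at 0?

E6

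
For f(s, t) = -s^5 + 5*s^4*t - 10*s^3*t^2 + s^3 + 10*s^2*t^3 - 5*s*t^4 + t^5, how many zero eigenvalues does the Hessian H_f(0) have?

Hessian at 0 has rank 0.

2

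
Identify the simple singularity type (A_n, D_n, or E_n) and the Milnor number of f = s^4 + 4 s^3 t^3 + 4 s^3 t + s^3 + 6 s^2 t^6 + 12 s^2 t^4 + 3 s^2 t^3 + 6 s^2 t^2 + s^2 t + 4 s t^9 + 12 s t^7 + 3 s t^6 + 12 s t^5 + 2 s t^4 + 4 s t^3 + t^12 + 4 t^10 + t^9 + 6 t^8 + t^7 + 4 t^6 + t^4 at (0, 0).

Type D5, Milnor number mu = 5.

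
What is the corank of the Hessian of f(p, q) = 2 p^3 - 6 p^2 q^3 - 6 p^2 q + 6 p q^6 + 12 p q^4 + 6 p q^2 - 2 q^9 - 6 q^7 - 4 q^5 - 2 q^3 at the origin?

The Hessian at 0 is [[0, 0], [0, 0]] of rank 0; hence corank 2.

2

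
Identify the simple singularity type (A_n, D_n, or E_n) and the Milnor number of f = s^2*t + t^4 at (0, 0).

Type D_{5}, Milnor number mu = 5.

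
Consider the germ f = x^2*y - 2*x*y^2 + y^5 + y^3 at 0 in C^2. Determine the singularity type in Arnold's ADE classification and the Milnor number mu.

The Hessian of f at 0 has rank 0. Corank 2; j^3 = y*(x - y)^2 has shape L^2 M (L != M), so D-series; mu = 6 gives D_6.

Type D6, Milnor number mu = 6.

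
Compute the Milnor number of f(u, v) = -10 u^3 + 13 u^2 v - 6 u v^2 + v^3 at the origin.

The Hessian of f at 0 has rank 0. Corank 2; j^3 = -(2*u - v)*(5*u^2 - 4*u*v + v^2) splits into three distinct lines over C (the quadratic factor has nonzero discriminant), so D_4.

4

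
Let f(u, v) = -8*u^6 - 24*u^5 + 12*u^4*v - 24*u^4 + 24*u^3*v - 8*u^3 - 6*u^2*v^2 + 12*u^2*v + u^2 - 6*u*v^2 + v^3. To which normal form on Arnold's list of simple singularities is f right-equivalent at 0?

The Hessian of f at 0 is [[2, 0], [0, 0]] with rank 1, so corank 1. A Groebner basis of the Jacobian ideal J(f) in C{u,v} is {v^2, u}; counting standard monomials gives mu = 2. Corank 1: A-series; mu = 2 gives A_2.

A_{2}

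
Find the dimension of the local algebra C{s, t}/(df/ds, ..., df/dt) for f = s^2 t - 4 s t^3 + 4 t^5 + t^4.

5

The Hessian of f at 0 has rank 0. Corank 2; j^3 = s^2*t has shape L^2 M (L != M), so D-series; mu = 5 gives D_5.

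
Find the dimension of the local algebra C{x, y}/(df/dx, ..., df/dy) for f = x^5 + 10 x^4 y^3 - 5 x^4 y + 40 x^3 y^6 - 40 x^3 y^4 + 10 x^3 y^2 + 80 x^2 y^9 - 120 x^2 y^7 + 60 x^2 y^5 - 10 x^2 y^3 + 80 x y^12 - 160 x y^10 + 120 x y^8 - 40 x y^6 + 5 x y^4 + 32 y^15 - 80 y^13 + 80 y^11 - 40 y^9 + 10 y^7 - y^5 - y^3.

8

The Hessian of f at 0 is [[0, 0], [0, 0]] with rank 0, so corank 2. A Groebner basis of the Jacobian ideal J(f) in C{x,y} is {x^4 - 4*x^3*y, y^2}; counting standard monomials gives mu = 8. Corank 2; j^3 = -y^3 is a perfect cube, so E-series; the 5-jet and mu = 8 give E_8.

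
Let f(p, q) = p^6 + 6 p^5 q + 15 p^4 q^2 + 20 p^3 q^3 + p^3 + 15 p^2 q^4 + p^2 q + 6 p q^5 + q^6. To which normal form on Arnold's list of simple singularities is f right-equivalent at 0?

D_7

The Hessian of f at 0 is [[0, 0], [0, 0]] with rank 0, so corank 2. A Groebner basis of the Jacobian ideal J(f) in C{p,q} is {-p*q/6 + q^5, p*q^2, p^2 + p*q}; counting standard monomials gives mu = 7. Corank 2; j^3 = p^2*(p + q) has shape L^2 M (L != M), so D-series; mu = 7 gives D_7.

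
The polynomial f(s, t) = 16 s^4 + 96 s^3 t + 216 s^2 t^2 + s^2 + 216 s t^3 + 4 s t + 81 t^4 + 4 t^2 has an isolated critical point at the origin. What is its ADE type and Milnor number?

The Hessian of f at 0 is [[2, 4], [4, 8]] with rank 1, so corank 1. A Groebner basis of the Jacobian ideal J(f) in C{s,t} is {t^3, s + 2*t}; counting standard monomials gives mu = 3. Corank 1: A-series; mu = 3 gives A_3.

Type A_3, Milnor number mu = 3.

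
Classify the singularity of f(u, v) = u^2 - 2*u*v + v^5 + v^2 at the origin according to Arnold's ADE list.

A_4

The Hessian of f at 0 has rank 1. Corank 1: A-series; mu = 4 gives A_4.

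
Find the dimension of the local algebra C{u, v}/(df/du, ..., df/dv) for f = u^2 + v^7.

6

The Hessian of f at 0 is [[2, 0], [0, 0]] with rank 1, so corank 1. A Groebner basis of the Jacobian ideal J(f) in C{u,v} is {v^6, u}; counting standard monomials gives mu = 6. Corank 1: A-series; mu = 6 gives A_6.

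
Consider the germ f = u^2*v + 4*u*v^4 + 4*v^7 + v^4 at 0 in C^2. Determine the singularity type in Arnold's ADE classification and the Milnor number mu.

Type D5, Milnor number mu = 5.

The Hessian of f at 0 is [[0, 0], [0, 0]] with rank 0, so corank 2. A Groebner basis of the Jacobian ideal J(f) in C{u,v} is {u^3, u^2/4 + v^3, u*v}; counting standard monomials gives mu = 5. Corank 2; j^3 = u^2*v has shape L^2 M (L != M), so D-series; mu = 5 gives D_5.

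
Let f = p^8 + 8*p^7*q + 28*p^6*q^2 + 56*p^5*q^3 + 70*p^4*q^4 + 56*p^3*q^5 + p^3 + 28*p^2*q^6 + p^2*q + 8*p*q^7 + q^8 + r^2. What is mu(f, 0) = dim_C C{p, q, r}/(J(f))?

The Hessian of f at 0 has rank 1. Corank 2; j^3 = p^2*(p + q) has shape L^2 M (L != M), so D-series; mu = 9 gives D_9.

9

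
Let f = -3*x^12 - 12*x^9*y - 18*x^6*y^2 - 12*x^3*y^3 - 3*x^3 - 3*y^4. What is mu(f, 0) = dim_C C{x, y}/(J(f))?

6

The Hessian of f at 0 is [[0, 0], [0, 0]] with rank 0, so corank 2. A Groebner basis of the Jacobian ideal J(f) in C{x,y} is {y^3, x^2}; counting standard monomials gives mu = 6. Corank 2; j^3 = -3*x^3 is a perfect cube, so E-series; the 4-jet and mu = 6 give E_6.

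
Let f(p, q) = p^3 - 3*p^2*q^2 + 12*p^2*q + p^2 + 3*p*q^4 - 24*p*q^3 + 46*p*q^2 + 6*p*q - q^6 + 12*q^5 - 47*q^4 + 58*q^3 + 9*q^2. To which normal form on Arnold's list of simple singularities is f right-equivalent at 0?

A2

The Hessian of f at 0 is [[2, 6], [6, 18]] with rank 1, so corank 1. A Groebner basis of the Jacobian ideal J(f) in C{p,q} is {q^2, p + 3*q}; counting standard monomials gives mu = 2. Corank 1: A-series; mu = 2 gives A_2.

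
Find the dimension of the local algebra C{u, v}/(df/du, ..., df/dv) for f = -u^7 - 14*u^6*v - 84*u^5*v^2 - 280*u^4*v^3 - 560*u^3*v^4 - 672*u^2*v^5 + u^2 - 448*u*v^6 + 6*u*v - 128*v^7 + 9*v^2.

6

The Hessian of f at 0 has rank 1. Corank 1: A-series; mu = 6 gives A_6.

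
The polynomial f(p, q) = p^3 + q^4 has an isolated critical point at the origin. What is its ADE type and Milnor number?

Type E6, Milnor number mu = 6.

The Hessian of f at 0 has rank 0. Corank 2; j^3 = p^3 is a perfect cube, so E-series; the 4-jet and mu = 6 give E_6.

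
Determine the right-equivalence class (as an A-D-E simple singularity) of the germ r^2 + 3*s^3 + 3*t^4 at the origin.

E_6

The Hessian of f at 0 is [[0, 0, 0], [0, 0, 0], [0, 0, 2]] with rank 1, so corank 2. A Groebner basis of the Jacobian ideal J(f) in C{s,t,r} is {t^3, s^2, r}; counting standard monomials gives mu = 6. Corank 2; j^3 = 3*s^3 is a perfect cube, so E-series; the 4-jet and mu = 6 give E_6.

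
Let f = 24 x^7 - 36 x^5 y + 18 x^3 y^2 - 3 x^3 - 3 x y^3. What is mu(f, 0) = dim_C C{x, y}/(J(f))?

7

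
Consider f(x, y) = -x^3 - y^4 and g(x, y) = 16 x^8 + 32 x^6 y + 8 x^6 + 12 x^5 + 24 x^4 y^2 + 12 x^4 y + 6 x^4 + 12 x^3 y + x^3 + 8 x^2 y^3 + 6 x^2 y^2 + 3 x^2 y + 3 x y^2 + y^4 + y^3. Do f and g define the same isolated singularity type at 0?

Yes.

The Hessian of f at 0 is [[0, 0], [0, 0]] with rank 0, so corank 2. A Groebner basis of the Jacobian ideal J(f) in C{x,y} is {y^3, x^2}; counting standard monomials gives mu = 6. Corank 2; j^3 = -x^3 is a perfect cube, so E-series; the 4-jet and mu = 6 give E_6. The Hessian of g at 0 is [[0, 0], [0, 0]] with rank 0, so corank 2. A Groebner basis of the Jacobian ideal J(g) in C{x,y} is {x^3 + 3*x^2/4 + 3*x*y/2 + 3*y^2/4, x^2*y - x^2/2 - x*y - y^2/2, x^2/4 + x*y^2 + x*y/2 + y^2/4, y^3}; counting standard monomials gives mu = 6. Corank 2; j^3 = (x + y)^3 is a perfect cube, so E-series; the 4-jet and mu = 6 give E_6. Both have type E_6, hence right-equivalent.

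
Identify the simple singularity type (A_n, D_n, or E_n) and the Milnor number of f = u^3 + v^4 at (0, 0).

Type E6, Milnor number mu = 6.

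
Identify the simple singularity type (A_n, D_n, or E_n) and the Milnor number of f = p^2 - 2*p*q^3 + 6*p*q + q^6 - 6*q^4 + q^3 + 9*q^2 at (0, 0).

Type A2, Milnor number mu = 2.

The Hessian of f at 0 is [[2, 6], [6, 18]] with rank 1, so corank 1. A Groebner basis of the Jacobian ideal J(f) in C{p,q} is {q^2, p + 3*q}; counting standard monomials gives mu = 2. Corank 1: A-series; mu = 2 gives A_2.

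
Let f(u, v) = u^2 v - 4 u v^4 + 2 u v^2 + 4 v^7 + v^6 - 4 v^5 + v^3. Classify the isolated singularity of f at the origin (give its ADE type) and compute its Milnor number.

Type D_{7}, Milnor number mu = 7.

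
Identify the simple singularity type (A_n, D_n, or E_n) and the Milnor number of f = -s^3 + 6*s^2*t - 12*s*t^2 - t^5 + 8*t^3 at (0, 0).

Type E_{8}, Milnor number mu = 8.

The Hessian of f at 0 has rank 0. Corank 2; j^3 = -(s - 2*t)^3 is a perfect cube, so E-series; the 5-jet and mu = 8 give E_8.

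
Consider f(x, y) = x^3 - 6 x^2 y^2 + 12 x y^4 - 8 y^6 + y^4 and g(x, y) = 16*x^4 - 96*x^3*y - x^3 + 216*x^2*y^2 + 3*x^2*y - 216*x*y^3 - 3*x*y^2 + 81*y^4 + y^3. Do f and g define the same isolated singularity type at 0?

Yes.

The Hessian of f at 0 is [[0, 0], [0, 0]] with rank 0, so corank 2. A Groebner basis of the Jacobian ideal J(f) in C{x,y} is {x^3, x^2*y, -x^2/4 + x*y^2, y^3}; counting standard monomials gives mu = 6. Corank 2; j^3 = x^3 is a perfect cube, so E-series; the 4-jet and mu = 6 give E_6. The Hessian of g at 0 is [[0, 0], [0, 0]] with rank 0, so corank 2. A Groebner basis of the Jacobian ideal J(g) in C{x,y} is {y^4, x*y^2 - 7*y^3/6, x^2 - 2*x*y + y^2}; counting standard monomials gives mu = 6. Corank 2; j^3 = -(x - y)^3 is a perfect cube, so E-series; the 4-jet and mu = 6 give E_6. Both have type E_6, hence right-equivalent.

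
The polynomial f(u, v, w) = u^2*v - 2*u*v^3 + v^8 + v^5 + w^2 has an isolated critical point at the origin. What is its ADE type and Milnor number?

Type D_{9}, Milnor number mu = 9.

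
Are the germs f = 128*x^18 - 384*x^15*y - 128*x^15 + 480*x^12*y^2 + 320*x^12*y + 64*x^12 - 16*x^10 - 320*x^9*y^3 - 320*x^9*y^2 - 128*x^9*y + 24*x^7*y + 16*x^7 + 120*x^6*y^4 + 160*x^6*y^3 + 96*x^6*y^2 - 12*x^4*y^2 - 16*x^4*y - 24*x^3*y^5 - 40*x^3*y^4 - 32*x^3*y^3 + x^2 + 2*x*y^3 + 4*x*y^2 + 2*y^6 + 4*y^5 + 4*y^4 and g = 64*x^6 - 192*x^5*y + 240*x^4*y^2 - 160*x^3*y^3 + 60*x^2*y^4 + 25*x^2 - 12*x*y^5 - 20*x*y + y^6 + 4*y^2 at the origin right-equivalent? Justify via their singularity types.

Yes.

The Hessian of f at 0 has rank 1. Corank 1: A-series; mu = 5 gives A_5. The Hessian of g at 0 has rank 1. Corank 1: A-series; mu = 5 gives A_5. Both have type A_5, hence right-equivalent.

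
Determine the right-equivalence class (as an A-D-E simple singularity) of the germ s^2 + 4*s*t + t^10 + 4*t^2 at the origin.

A_9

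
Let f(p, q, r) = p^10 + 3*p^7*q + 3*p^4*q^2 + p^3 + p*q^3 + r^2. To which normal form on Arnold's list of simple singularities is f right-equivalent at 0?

E_{7}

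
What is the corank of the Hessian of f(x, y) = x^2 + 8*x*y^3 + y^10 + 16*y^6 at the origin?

1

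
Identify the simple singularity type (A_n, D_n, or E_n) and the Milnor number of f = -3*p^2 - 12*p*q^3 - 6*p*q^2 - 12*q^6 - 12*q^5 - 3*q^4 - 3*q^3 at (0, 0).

Type A_2, Milnor number mu = 2.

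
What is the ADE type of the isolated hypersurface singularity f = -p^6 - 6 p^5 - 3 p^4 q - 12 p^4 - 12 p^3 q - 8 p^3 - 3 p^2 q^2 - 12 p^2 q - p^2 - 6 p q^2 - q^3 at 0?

A_{2}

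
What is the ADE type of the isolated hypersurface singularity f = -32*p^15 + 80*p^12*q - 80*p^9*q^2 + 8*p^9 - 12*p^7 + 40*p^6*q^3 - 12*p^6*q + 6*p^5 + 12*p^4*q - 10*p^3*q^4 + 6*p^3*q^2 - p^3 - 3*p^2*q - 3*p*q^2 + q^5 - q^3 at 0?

E8

The Hessian of f at 0 is [[0, 0], [0, 0]] with rank 0, so corank 2. A Groebner basis of the Jacobian ideal J(f) in C{p,q} is {p^2/4 + p*q^3 + p*q/2 + q^2/4, q^4, p^3 - 3*p*q^2 - 2*q^3, p^2*q + 2*p*q^2 + q^3}; counting standard monomials gives mu = 8. Corank 2; j^3 = -(p + q)^3 is a perfect cube, so E-series; the 5-jet and mu = 8 give E_8.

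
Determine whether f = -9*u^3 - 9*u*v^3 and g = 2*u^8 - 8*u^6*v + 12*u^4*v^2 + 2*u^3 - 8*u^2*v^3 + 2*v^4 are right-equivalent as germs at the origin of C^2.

No.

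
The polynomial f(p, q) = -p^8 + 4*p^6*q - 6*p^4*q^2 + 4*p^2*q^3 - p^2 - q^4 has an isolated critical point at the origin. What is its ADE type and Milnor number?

Type A_3, Milnor number mu = 3.

The Hessian of f at 0 has rank 1. Corank 1: A-series; mu = 3 gives A_3.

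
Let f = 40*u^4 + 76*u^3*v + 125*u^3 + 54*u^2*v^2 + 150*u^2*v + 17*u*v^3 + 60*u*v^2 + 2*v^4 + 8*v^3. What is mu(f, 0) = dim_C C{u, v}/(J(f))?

7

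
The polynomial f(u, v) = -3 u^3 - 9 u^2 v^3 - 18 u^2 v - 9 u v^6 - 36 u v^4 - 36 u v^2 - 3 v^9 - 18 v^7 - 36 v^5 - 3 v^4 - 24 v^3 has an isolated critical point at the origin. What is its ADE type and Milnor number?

Type E_{6}, Milnor number mu = 6.

The Hessian of f at 0 has rank 0. Corank 2; j^3 = -3*(u + 2*v)^3 is a perfect cube, so E-series; the 4-jet and mu = 6 give E_6.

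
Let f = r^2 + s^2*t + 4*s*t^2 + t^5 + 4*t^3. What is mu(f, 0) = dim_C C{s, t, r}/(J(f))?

The Hessian of f at 0 has rank 1. Corank 2; j^3 = t*(s + 2*t)^2 has shape L^2 M (L != M), so D-series; mu = 6 gives D_6.

6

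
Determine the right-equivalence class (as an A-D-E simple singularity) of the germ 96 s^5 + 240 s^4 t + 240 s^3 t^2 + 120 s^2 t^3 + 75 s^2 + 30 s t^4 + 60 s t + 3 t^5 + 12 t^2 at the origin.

The Hessian of f at 0 has rank 1. Corank 1: A-series; mu = 4 gives A_4.

A_{4}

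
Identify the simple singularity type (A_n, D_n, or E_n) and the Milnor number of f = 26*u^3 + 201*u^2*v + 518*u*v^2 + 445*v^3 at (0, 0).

The Hessian of f at 0 has rank 0. Corank 2; j^3 = (2*u + 5*v)*(13*u^2 + 68*u*v + 89*v^2) splits into three distinct lines over C (the quadratic factor has nonzero discriminant), so D_4.

Type D_{4}, Milnor number mu = 4.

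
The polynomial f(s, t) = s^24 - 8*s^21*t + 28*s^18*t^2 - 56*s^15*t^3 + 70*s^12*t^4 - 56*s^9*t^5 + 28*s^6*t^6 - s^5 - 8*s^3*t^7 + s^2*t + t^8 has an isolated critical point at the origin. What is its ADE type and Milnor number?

The Hessian of f at 0 is [[0, 0], [0, 0]] with rank 0, so corank 2. A Groebner basis of the Jacobian ideal J(f) in C{s,t} is {s^2/8 + t^7, s^3, s*t}; counting standard monomials gives mu = 9. Corank 2; j^3 = s^2*t has shape L^2 M (L != M), so D-series; mu = 9 gives D_9.

Type D_{9}, Milnor number mu = 9.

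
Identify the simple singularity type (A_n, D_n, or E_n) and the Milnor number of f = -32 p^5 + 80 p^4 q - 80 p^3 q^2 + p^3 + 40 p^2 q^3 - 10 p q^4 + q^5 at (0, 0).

Type E_{8}, Milnor number mu = 8.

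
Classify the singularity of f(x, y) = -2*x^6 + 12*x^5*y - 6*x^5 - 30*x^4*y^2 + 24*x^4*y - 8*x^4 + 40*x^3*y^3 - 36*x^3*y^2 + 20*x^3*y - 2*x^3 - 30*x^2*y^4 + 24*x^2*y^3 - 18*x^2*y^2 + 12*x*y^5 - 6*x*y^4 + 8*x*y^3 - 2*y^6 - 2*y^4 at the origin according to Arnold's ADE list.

The Hessian of f at 0 has rank 0. Corank 2; j^3 = -2*x^3 is a perfect cube, so E-series; the 4-jet and mu = 6 give E_6.

E6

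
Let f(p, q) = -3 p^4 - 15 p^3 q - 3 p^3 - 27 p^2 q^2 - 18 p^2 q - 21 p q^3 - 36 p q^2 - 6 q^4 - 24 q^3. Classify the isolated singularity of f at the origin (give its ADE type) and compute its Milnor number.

Type E_7, Milnor number mu = 7.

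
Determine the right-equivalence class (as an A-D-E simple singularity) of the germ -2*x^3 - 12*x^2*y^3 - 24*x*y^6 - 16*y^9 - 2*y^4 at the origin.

E6

The Hessian of f at 0 has rank 0. Corank 2; j^3 = -2*x^3 is a perfect cube, so E-series; the 4-jet and mu = 6 give E_6.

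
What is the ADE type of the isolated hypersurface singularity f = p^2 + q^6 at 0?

The Hessian of f at 0 has rank 1. Corank 1: A-series; mu = 5 gives A_5.

A5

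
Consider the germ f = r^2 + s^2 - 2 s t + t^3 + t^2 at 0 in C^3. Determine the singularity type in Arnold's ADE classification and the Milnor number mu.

Type A_2, Milnor number mu = 2.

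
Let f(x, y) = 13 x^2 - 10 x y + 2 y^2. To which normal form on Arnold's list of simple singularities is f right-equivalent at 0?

The Hessian of f at 0 is [[26, -10], [-10, 4]] with rank 2, so corank 0. A Groebner basis of the Jacobian ideal J(f) in C{x,y} is {x, y}; counting standard monomials gives mu = 1. Corank 0: nondegenerate Morse point, so A_1.

A_1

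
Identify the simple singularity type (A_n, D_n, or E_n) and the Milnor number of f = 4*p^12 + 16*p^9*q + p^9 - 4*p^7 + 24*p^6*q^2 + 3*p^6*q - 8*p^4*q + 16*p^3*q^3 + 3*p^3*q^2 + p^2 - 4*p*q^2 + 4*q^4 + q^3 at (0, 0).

Type A_2, Milnor number mu = 2.

The Hessian of f at 0 is [[2, 0], [0, 0]] with rank 1, so corank 1. A Groebner basis of the Jacobian ideal J(f) in C{p,q} is {q^2, p}; counting standard monomials gives mu = 2. Corank 1: A-series; mu = 2 gives A_2.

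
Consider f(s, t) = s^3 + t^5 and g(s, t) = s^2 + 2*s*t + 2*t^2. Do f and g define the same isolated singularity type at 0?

The Hessian of f at 0 is [[0, 0], [0, 0]] with rank 0, so corank 2. A Groebner basis of the Jacobian ideal J(f) in C{s,t} is {t^4, s^2}; counting standard monomials gives mu = 8. Corank 2; j^3 = s^3 is a perfect cube, so E-series; the 5-jet and mu = 8 give E_8. The Hessian of g at 0 is [[2, 2], [2, 4]] with rank 2, so corank 0. A Groebner basis of the Jacobian ideal J(g) in C{s,t} is {s, t}; counting standard monomials gives mu = 1. Corank 0: nondegenerate Morse point, so A_1. f is E_8 but g is A_1, hence not right-equivalent.

No.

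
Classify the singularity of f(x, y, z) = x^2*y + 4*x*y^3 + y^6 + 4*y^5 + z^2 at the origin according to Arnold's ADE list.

The Hessian of f at 0 has rank 1. Corank 2; j^3 = x^2*y has shape L^2 M (L != M), so D-series; mu = 7 gives D_7.

D7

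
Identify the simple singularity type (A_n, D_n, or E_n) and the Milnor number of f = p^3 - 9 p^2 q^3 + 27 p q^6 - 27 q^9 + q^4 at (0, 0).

The Hessian of f at 0 is [[0, 0], [0, 0]] with rank 0, so corank 2. A Groebner basis of the Jacobian ideal J(f) in C{p,q} is {q^3, p^2}; counting standard monomials gives mu = 6. Corank 2; j^3 = p^3 is a perfect cube, so E-series; the 4-jet and mu = 6 give E_6.

Type E_{6}, Milnor number mu = 6.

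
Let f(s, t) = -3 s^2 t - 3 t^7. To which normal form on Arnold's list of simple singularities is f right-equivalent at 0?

D_{8}

The Hessian of f at 0 has rank 0. Corank 2; j^3 = -3*s^2*t has shape L^2 M (L != M), so D-series; mu = 8 gives D_8.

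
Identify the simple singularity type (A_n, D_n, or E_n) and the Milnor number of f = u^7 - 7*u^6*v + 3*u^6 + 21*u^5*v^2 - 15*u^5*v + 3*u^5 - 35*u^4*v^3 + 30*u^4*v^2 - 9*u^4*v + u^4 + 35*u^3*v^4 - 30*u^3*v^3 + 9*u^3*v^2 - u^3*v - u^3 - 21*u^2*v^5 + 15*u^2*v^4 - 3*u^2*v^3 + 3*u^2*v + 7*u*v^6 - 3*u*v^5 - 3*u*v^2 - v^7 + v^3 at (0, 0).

Type E7, Milnor number mu = 7.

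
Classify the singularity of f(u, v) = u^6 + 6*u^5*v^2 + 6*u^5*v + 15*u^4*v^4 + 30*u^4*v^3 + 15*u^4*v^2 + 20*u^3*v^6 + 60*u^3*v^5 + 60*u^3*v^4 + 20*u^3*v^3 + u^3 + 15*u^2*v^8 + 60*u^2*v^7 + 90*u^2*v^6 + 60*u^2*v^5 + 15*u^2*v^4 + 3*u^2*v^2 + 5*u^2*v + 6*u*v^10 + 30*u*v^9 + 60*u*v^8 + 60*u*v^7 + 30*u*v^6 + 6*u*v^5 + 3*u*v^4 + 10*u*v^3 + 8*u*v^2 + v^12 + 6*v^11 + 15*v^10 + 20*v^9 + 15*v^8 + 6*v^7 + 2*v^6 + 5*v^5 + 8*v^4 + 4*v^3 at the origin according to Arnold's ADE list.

The Hessian of f at 0 has rank 0. Corank 2; j^3 = (u + v)*(u + 2*v)^2 has shape L^2 M (L != M), so D-series; mu = 7 gives D_7.

D7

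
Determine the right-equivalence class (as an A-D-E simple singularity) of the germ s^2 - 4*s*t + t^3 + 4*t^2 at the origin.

A_{2}

The Hessian of f at 0 is [[2, -4], [-4, 8]] with rank 1, so corank 1. A Groebner basis of the Jacobian ideal J(f) in C{s,t} is {t^2, s - 2*t}; counting standard monomials gives mu = 2. Corank 1: A-series; mu = 2 gives A_2.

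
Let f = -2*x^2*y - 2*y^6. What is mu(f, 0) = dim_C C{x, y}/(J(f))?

The Hessian of f at 0 is [[0, 0], [0, 0]] with rank 0, so corank 2. A Groebner basis of the Jacobian ideal J(f) in C{x,y} is {x^2/6 + y^5, x^3, x*y}; counting standard monomials gives mu = 7. Corank 2; j^3 = -2*x^2*y has shape L^2 M (L != M), so D-series; mu = 7 gives D_7.

7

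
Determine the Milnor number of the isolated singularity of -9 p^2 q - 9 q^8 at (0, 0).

9

The Hessian of f at 0 is [[0, 0], [0, 0]] with rank 0, so corank 2. A Groebner basis of the Jacobian ideal J(f) in C{p,q} is {p^2/8 + q^7, p^3, p*q}; counting standard monomials gives mu = 9. Corank 2; j^3 = -9*p^2*q has shape L^2 M (L != M), so D-series; mu = 9 gives D_9.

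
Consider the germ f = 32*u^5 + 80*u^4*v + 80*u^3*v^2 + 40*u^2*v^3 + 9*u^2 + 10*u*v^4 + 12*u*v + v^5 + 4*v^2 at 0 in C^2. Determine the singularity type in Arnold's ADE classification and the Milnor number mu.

Type A_4, Milnor number mu = 4.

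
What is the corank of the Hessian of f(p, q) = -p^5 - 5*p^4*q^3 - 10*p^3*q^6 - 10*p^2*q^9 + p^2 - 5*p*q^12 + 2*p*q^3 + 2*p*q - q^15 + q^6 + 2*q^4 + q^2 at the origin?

1

The Hessian at 0 is [[2, 2], [2, 2]] of rank 1; hence corank 1.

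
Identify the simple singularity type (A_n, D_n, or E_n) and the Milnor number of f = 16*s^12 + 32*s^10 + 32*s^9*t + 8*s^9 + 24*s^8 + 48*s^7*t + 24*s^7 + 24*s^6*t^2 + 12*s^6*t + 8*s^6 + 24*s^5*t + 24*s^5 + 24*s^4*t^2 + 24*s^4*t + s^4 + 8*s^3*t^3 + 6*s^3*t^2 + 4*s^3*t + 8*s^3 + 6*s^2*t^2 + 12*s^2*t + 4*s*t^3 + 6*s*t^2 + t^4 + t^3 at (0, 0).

Type E6, Milnor number mu = 6.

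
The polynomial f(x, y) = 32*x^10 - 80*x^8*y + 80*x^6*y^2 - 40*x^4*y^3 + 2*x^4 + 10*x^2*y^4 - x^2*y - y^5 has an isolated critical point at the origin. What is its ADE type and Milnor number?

Type D6, Milnor number mu = 6.

The Hessian of f at 0 has rank 0. Corank 2; j^3 = -x^2*y has shape L^2 M (L != M), so D-series; mu = 6 gives D_6.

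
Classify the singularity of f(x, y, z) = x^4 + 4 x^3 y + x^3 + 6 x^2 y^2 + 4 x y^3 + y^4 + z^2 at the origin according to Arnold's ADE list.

The Hessian of f at 0 has rank 1. Corank 2; j^3 = x^3 is a perfect cube, so E-series; the 4-jet and mu = 6 give E_6.

E6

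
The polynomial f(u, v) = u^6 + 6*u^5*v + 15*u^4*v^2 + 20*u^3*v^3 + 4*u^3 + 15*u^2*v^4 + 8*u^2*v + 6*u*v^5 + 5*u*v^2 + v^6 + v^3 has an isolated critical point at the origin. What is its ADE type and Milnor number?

The Hessian of f at 0 has rank 0. Corank 2; j^3 = (u + v)*(2*u + v)^2 has shape L^2 M (L != M), so D-series; mu = 7 gives D_7.

Type D_{7}, Milnor number mu = 7.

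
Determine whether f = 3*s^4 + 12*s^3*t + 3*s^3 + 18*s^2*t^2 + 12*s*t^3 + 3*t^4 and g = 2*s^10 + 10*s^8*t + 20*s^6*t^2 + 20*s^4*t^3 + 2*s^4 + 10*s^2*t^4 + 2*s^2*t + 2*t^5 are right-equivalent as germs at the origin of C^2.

No.

The Hessian of f at 0 has rank 0. Corank 2; j^3 = 3*s^3 is a perfect cube, so E-series; the 4-jet and mu = 6 give E_6. The Hessian of g at 0 has rank 0. Corank 2; j^3 = 2*s^2*t has shape L^2 M (L != M), so D-series; mu = 6 gives D_6. f is E_6 but g is D_6, hence not right-equivalent.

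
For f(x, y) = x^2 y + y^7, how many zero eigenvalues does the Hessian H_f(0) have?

2

Hessian at 0 has rank 0.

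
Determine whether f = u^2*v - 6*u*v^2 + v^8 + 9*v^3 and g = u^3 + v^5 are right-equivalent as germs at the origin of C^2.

No.

The Hessian of f at 0 is [[0, 0], [0, 0]] with rank 0, so corank 2. A Groebner basis of the Jacobian ideal J(f) in C{u,v} is {u^2/8 + v^7 - 9*v^2/8, u^3 - 27*v^3, u*v - 3*v^2}; counting standard monomials gives mu = 9. Corank 2; j^3 = v*(u - 3*v)^2 has shape L^2 M (L != M), so D-series; mu = 9 gives D_9. The Hessian of g at 0 is [[0, 0], [0, 0]] with rank 0, so corank 2. A Groebner basis of the Jacobian ideal J(g) in C{u,v} is {v^4, u^2}; counting standard monomials gives mu = 8. Corank 2; j^3 = u^3 is a perfect cube, so E-series; the 5-jet and mu = 8 give E_8. f is D_9 but g is E_8, hence not right-equivalent.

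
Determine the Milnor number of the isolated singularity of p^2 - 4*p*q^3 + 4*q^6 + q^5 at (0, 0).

The Hessian of f at 0 is [[2, 0], [0, 0]] with rank 1, so corank 1. A Groebner basis of the Jacobian ideal J(f) in C{p,q} is {-p/2 + q^3, p^2, p*q}; counting standard monomials gives mu = 4. Corank 1: A-series; mu = 4 gives A_4.

4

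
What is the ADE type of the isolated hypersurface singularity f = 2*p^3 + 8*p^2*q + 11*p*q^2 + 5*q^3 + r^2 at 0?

The Hessian of f at 0 is [[0, 0, 0], [0, 0, 0], [0, 0, 2]] with rank 1, so corank 2. A Groebner basis of the Jacobian ideal J(f) in C{p,q,r} is {q^3, p^2 + q^2/2, p*q + q^2/2, r}; counting standard monomials gives mu = 4. Corank 2; j^3 = (p + q)*(2*p^2 + 6*p*q + 5*q^2) splits into three distinct lines over C (the quadratic factor has nonzero discriminant), so D_4.

D_4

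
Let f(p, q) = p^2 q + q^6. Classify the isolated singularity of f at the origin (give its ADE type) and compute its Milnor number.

Type D_7, Milnor number mu = 7.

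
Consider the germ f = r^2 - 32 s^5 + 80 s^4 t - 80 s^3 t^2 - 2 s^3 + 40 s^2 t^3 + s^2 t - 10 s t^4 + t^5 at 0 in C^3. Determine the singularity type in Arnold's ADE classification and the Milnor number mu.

The Hessian of f at 0 has rank 1. Corank 2; j^3 = -s^2*(2*s - t) has shape L^2 M (L != M), so D-series; mu = 6 gives D_6.

Type D_{6}, Milnor number mu = 6.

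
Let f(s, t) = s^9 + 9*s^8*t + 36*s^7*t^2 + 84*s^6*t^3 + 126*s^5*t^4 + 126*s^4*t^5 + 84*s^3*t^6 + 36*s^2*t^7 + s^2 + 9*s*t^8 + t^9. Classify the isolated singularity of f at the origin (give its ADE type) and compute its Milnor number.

Type A_{8}, Milnor number mu = 8.

The Hessian of f at 0 has rank 1. Corank 1: A-series; mu = 8 gives A_8.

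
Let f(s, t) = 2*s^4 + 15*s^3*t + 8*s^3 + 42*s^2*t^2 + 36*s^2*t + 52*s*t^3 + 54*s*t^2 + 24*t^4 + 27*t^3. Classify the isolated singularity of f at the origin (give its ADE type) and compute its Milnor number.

The Hessian of f at 0 has rank 0. Corank 2; j^3 = (2*s + 3*t)^3 is a perfect cube, so E-series; the 4-jet and mu = 7 give E_7.

Type E7, Milnor number mu = 7.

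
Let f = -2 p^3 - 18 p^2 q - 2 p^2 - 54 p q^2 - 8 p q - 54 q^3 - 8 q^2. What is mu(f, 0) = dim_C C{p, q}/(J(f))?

The Hessian of f at 0 has rank 1. Corank 1: A-series; mu = 2 gives A_2.

2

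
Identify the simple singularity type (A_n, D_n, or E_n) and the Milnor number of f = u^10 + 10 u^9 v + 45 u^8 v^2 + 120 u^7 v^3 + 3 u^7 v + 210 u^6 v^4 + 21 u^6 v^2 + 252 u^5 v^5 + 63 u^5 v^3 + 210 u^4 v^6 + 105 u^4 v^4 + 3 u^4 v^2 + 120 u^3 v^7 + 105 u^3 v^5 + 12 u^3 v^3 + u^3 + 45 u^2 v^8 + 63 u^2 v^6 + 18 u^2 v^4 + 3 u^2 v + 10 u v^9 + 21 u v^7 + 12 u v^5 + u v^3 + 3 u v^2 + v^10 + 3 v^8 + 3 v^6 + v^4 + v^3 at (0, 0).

The Hessian of f at 0 has rank 0. Corank 2; j^3 = (u + v)^3 is a perfect cube, so E-series; the 4-jet and mu = 7 give E_7.

Type E7, Milnor number mu = 7.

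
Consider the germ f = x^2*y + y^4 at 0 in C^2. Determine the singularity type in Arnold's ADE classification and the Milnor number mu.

Type D5, Milnor number mu = 5.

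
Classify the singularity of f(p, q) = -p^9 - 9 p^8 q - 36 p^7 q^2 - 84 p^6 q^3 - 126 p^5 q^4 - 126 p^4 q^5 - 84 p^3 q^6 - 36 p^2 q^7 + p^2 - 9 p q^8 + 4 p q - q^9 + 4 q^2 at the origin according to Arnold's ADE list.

A8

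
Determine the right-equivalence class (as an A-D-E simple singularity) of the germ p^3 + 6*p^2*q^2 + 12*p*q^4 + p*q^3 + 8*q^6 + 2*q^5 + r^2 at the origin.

E_{7}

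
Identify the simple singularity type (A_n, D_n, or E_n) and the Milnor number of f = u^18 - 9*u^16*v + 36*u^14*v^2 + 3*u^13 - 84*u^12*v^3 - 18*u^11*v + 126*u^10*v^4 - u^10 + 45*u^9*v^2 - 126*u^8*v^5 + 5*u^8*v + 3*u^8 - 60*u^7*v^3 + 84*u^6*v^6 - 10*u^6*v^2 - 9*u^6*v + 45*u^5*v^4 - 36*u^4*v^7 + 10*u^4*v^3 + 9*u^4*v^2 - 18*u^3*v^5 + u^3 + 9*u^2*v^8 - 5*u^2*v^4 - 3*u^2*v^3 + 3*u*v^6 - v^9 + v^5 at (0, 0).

Type E8, Milnor number mu = 8.

The Hessian of f at 0 has rank 0. Corank 2; j^3 = u^3 is a perfect cube, so E-series; the 5-jet and mu = 8 give E_8.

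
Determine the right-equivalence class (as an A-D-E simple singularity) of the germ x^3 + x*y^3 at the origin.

E_{7}

The Hessian of f at 0 has rank 0. Corank 2; j^3 = x^3 is a perfect cube, so E-series; the 4-jet and mu = 7 give E_7.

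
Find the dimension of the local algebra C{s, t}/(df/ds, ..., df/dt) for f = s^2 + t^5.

4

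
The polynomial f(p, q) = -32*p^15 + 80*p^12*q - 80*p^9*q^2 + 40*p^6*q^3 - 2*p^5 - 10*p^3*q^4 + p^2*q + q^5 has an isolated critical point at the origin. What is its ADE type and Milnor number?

Type D_{6}, Milnor number mu = 6.

The Hessian of f at 0 has rank 0. Corank 2; j^3 = p^2*q has shape L^2 M (L != M), so D-series; mu = 6 gives D_6.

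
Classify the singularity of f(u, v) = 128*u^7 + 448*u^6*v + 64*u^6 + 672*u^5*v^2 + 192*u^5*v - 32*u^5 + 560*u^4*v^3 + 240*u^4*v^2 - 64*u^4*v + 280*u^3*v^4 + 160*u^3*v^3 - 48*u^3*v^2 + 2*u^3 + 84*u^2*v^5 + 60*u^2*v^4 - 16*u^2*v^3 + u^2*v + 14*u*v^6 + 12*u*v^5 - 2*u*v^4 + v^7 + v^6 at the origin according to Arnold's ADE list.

D7

The Hessian of f at 0 has rank 0. Corank 2; j^3 = u^2*(2*u + v) has shape L^2 M (L != M), so D-series; mu = 7 gives D_7.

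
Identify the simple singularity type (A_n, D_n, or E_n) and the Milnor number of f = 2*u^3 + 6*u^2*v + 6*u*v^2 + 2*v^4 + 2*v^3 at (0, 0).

Type E_6, Milnor number mu = 6.

The Hessian of f at 0 has rank 0. Corank 2; j^3 = 2*(u + v)^3 is a perfect cube, so E-series; the 4-jet and mu = 6 give E_6.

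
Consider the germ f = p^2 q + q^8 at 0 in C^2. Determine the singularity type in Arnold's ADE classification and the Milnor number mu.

The Hessian of f at 0 is [[0, 0], [0, 0]] with rank 0, so corank 2. A Groebner basis of the Jacobian ideal J(f) in C{p,q} is {p^2/8 + q^7, p^3, p*q}; counting standard monomials gives mu = 9. Corank 2; j^3 = p^2*q has shape L^2 M (L != M), so D-series; mu = 9 gives D_9.

Type D_9, Milnor number mu = 9.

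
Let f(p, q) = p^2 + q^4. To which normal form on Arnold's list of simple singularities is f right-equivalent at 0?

The Hessian of f at 0 is [[2, 0], [0, 0]] with rank 1, so corank 1. A Groebner basis of the Jacobian ideal J(f) in C{p,q} is {q^3, p}; counting standard monomials gives mu = 3. Corank 1: A-series; mu = 3 gives A_3.

A_{3}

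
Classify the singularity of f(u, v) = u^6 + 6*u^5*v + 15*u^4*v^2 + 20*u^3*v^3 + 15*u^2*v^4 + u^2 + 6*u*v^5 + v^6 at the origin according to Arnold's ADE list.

A_{5}

The Hessian of f at 0 has rank 1. Corank 1: A-series; mu = 5 gives A_5.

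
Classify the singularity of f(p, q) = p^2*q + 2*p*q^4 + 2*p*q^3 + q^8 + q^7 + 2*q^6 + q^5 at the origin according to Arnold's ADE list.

The Hessian of f at 0 has rank 0. Corank 2; j^3 = p^2*q has shape L^2 M (L != M), so D-series; mu = 9 gives D_9.

D_{9}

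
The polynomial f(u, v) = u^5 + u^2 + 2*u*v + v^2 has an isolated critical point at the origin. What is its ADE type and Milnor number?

Type A_{4}, Milnor number mu = 4.

The Hessian of f at 0 has rank 1. Corank 1: A-series; mu = 4 gives A_4.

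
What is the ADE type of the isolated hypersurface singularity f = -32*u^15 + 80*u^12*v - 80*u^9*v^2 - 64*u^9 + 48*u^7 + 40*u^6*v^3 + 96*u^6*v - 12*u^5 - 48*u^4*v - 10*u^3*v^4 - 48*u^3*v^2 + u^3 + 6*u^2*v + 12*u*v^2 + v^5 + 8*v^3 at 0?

E_8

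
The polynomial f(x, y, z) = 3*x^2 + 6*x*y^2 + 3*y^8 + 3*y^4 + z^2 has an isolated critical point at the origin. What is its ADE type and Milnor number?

Type A_7, Milnor number mu = 7.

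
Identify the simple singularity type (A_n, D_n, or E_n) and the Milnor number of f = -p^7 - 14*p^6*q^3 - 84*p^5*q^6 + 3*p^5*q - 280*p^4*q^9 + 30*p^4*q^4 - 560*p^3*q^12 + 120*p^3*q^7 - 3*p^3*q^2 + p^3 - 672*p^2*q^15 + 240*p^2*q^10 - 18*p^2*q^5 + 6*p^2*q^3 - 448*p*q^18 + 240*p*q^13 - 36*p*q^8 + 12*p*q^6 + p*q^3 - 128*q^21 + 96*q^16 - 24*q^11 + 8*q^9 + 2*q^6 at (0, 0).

The Hessian of f at 0 is [[0, 0], [0, 0]] with rank 0, so corank 2. A Groebner basis of the Jacobian ideal J(f) in C{p,q} is {p^3, p*q^2, 3*p^2 + q^3}; counting standard monomials gives mu = 7. Corank 2; j^3 = p^3 is a perfect cube, so E-series; the 4-jet and mu = 7 give E_7.

Type E7, Milnor number mu = 7.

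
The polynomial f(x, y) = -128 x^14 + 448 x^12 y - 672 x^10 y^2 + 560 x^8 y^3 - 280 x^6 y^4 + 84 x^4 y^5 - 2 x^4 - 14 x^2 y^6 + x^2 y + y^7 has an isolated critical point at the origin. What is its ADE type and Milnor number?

Type D8, Milnor number mu = 8.

The Hessian of f at 0 is [[0, 0], [0, 0]] with rank 0, so corank 2. A Groebner basis of the Jacobian ideal J(f) in C{x,y} is {x^2/7 + y^6, x^3, x*y}; counting standard monomials gives mu = 8. Corank 2; j^3 = x^2*y has shape L^2 M (L != M), so D-series; mu = 8 gives D_8.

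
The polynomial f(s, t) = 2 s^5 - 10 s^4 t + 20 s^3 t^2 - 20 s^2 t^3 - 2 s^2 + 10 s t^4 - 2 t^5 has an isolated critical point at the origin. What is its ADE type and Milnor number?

Type A4, Milnor number mu = 4.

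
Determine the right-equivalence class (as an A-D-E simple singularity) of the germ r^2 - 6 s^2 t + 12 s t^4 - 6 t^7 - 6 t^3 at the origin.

D_4

The Hessian of f at 0 has rank 1. Corank 2; j^3 = -6*t*(s^2 + t^2) splits into three distinct lines over C (the quadratic factor has nonzero discriminant), so D_4.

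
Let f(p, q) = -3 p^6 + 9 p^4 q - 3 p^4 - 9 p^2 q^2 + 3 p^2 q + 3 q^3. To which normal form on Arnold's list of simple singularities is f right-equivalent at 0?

The Hessian of f at 0 is [[0, 0], [0, 0]] with rank 0, so corank 2. A Groebner basis of the Jacobian ideal J(f) in C{p,q} is {q^3, p^2 + 3*q^2, p*q}; counting standard monomials gives mu = 4. Corank 2; j^3 = 3*q*(p^2 + q^2) splits into three distinct lines over C (the quadratic factor has nonzero discriminant), so D_4.

D4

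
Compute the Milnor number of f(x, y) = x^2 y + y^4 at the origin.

5

The Hessian of f at 0 is [[0, 0], [0, 0]] with rank 0, so corank 2. A Groebner basis of the Jacobian ideal J(f) in C{x,y} is {x^3, x^2/4 + y^3, x*y}; counting standard monomials gives mu = 5. Corank 2; j^3 = x^2*y has shape L^2 M (L != M), so D-series; mu = 5 gives D_5.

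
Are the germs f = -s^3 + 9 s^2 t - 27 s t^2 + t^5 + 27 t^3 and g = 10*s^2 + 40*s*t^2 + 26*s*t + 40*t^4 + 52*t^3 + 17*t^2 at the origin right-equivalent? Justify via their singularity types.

No.

The Hessian of f at 0 is [[0, 0], [0, 0]] with rank 0, so corank 2. A Groebner basis of the Jacobian ideal J(f) in C{s,t} is {t^4, s^2 - 6*s*t + 9*t^2}; counting standard monomials gives mu = 8. Corank 2; j^3 = -(s - 3*t)^3 is a perfect cube, so E-series; the 5-jet and mu = 8 give E_8. The Hessian of g at 0 is [[20, 26], [26, 34]] with rank 2, so corank 0. A Groebner basis of the Jacobian ideal J(g) in C{s,t} is {s, t}; counting standard monomials gives mu = 1. Corank 0: nondegenerate Morse point, so A_1. f is E_8 but g is A_1, hence not right-equivalent.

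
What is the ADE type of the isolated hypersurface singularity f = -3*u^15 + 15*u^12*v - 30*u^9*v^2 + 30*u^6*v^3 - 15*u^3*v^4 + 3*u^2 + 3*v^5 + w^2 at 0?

A_4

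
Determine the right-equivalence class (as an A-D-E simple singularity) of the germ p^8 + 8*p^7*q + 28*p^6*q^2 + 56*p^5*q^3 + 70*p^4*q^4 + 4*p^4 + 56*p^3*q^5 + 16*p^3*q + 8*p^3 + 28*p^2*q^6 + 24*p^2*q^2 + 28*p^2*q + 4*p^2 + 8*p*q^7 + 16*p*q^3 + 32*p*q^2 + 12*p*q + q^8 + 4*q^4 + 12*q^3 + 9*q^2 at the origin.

The Hessian of f at 0 has rank 1. Corank 1: A-series; mu = 7 gives A_7.

A_{7}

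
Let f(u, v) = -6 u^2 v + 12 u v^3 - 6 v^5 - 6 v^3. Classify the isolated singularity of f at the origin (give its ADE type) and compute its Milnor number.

Type D_4, Milnor number mu = 4.

The Hessian of f at 0 is [[0, 0], [0, 0]] with rank 0, so corank 2. A Groebner basis of the Jacobian ideal J(f) in C{u,v} is {v^3, u^2 + 3*v^2, u*v}; counting standard monomials gives mu = 4. Corank 2; j^3 = -6*v*(u^2 + v^2) splits into three distinct lines over C (the quadratic factor has nonzero discriminant), so D_4.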